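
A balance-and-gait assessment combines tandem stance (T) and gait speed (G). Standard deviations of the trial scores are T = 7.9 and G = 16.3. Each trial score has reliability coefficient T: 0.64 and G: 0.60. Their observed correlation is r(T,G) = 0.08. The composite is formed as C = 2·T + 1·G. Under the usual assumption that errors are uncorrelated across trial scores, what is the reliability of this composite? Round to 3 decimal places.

0.648

Var(C) = 2²·7.9² + 16.3² + 2·[2·7.9·16.3·0.08] = 515.33 + 41.2064 = 556.536.
With uncorrelated errors the cross-covariances are all true-score covariance, so they carry over unchanged; only the diagonal terms shrink to ρᵢσᵢ².
True-score variance = [2²·7.9²·0.64 + 16.3²·0.60] + 41.2064 = 319.184 + 41.2064 = 360.39.
Reliability = 360.39 / 556.536 = 0.648.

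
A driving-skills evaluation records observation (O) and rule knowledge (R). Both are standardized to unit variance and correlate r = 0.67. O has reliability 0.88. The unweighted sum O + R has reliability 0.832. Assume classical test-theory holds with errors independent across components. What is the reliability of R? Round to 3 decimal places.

0.559

Var(O+R) = 2 + 2·0.67 = 3.340.
True-score variance = ρ_O + ρ_R + 2·0.67, so 0.832 = (0.88 + ρ_R + 1.34) / 3.340.
ρ_R = 0.832·3.340 − 0.88 − 1.34 = 0.559.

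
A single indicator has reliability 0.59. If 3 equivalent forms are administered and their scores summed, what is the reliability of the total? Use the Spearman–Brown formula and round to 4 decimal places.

ρ_k = kρ / (1 + (k−1)ρ) = 3·0.59 / (1 + 2·0.59) = 1.770 / 2.180 = 0.8119.

0.8119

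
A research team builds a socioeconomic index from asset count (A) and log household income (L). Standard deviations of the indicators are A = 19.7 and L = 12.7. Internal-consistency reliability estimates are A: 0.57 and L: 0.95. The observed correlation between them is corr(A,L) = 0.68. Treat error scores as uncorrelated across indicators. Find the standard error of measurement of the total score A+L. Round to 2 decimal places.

13.23

Var(total) = 549.38 + 340.258 = 889.638.
True-score variance = 374.437 + 340.258 = 714.695, so reliability = 0.8034.
Error variance = 889.638 − 714.695 = 174.943; SEM = √174.943 = 13.23.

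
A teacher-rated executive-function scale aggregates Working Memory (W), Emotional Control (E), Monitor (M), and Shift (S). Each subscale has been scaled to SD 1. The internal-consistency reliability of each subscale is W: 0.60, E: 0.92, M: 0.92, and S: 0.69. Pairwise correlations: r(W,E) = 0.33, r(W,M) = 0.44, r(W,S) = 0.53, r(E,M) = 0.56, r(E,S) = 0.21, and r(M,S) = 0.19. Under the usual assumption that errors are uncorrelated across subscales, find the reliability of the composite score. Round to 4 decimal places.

Var(W+E+M+S) = 4 + 2·[0.33 + 0.44 + 0.53 + 0.56 + 0.21 + 0.19] = 4 + 4.52 = 8.52.
With uncorrelated errors the cross-covariances are all true-score covariance, so they carry over unchanged; only the diagonal terms shrink to ρᵢσᵢ².
True-score variance = [0.60 + 0.92 + 0.92 + 0.69] + 4.52 = 3.13 + 4.52 = 7.65.
Reliability = 7.65 / 8.52 = 0.8979.

0.8979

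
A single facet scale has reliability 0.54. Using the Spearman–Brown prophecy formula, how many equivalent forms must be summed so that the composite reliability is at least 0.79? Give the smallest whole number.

k ≥ ρ*(1−ρ₁)/(ρ₁(1−ρ*)) = 0.79·0.46 / (0.54·0.21) = 3.205.
Smallest integer k = 4.

4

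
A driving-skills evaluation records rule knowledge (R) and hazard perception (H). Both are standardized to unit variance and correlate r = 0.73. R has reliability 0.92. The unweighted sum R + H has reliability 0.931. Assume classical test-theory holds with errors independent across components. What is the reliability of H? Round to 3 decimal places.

0.841

Var(R+H) = 2 + 2·0.73 = 3.460.
True-score variance = ρ_R + ρ_H + 2·0.73, so 0.931 = (0.92 + ρ_H + 1.46) / 3.460.
ρ_H = 0.931·3.460 − 0.92 − 1.46 = 0.841.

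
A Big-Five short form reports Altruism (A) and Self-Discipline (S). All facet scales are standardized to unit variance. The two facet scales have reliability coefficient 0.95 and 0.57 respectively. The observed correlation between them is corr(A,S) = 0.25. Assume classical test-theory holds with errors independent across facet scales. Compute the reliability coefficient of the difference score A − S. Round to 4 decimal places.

0.6800

Var(A−S) = 1 + 1 − 2·0.25 = 2 − 0.5 = 1.5.
With uncorrelated errors the cross-covariances are all true-score covariance, so they carry over unchanged; only the diagonal terms shrink to ρᵢσᵢ².
True-score variance = [0.95 + 0.57] − 0.5 = 1.52 − 0.5 = 1.02.
Reliability = 1.02 / 1.5 = 0.6800.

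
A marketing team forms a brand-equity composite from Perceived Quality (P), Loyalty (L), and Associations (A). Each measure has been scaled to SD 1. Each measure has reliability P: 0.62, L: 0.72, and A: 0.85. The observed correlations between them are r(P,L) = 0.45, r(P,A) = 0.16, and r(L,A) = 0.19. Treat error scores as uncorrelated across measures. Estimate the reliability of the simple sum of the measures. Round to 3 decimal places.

0.824

Var(P+L+A) = 3 + 2·[0.45 + 0.16 + 0.19] = 3 + 1.6 = 4.6.
With uncorrelated errors the cross-covariances are all true-score covariance, so they carry over unchanged; only the diagonal terms shrink to ρᵢσᵢ².
True-score variance = [0.62 + 0.72 + 0.85] + 1.6 = 2.19 + 1.6 = 3.79.
Reliability = 3.79 / 4.6 = 0.824.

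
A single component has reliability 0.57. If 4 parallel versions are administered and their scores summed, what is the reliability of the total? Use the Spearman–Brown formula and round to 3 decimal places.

0.841

ρ_k = kρ / (1 + (k−1)ρ) = 4·0.57 / (1 + 3·0.57) = 2.280 / 2.710 = 0.841.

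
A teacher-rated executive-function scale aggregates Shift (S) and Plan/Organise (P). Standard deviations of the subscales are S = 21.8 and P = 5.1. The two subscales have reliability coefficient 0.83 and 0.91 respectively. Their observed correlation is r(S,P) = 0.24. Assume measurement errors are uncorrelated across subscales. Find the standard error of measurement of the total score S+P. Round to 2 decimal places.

Var(total) = 501.25 + 53.3664 = 554.616.
True-score variance = 418.118 + 53.3664 = 471.485, so reliability = 0.8501.
Error variance = 554.616 − 471.485 = 83.1317; SEM = √83.1317 = 9.12.

9.12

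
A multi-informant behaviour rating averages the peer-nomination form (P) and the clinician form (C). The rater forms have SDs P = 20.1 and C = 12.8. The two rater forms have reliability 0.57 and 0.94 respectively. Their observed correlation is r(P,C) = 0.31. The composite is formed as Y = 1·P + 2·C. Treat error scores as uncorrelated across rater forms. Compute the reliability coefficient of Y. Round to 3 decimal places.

0.845

Var(Y) = 20.1² + 2²·12.8² + 2·[2·20.1·12.8·0.31] = 1059.37 + 319.027 = 1378.4.
With uncorrelated errors the cross-covariances are all true-score covariance, so they carry over unchanged; only the diagonal terms shrink to ρᵢσᵢ².
True-score variance = [20.1²·0.57 + 2²·12.8²·0.94] + 319.027 = 846.324 + 319.027 = 1165.35.
Reliability = 1165.35 / 1378.4 = 0.845.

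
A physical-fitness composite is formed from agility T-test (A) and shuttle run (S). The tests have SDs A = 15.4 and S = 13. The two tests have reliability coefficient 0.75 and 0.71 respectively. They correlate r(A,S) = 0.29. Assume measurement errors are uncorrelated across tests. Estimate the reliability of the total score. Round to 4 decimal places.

Var(A+S) = 15.4² + 13² + 2·[15.4·13·0.29] = 406.16 + 116.116 = 522.276.
With uncorrelated errors the cross-covariances are all true-score covariance, so they carry over unchanged; only the diagonal terms shrink to ρᵢσᵢ².
True-score variance = [15.4²·0.75 + 13²·0.71] + 116.116 = 297.86 + 116.116 = 413.976.
Reliability = 413.976 / 522.276 = 0.7926.

0.7926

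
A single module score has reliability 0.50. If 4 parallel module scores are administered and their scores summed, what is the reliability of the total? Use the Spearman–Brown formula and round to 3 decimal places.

0.800

ρ_k = kρ / (1 + (k−1)ρ) = 4·0.50 / (1 + 3·0.50) = 2.000 / 2.500 = 0.800.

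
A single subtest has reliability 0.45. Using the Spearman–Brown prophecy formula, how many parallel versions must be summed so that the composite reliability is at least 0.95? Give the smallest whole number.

k ≥ ρ*(1−ρ₁)/(ρ₁(1−ρ*)) = 0.95·0.55 / (0.45·0.05) = 23.222.
Smallest integer k = 24.

24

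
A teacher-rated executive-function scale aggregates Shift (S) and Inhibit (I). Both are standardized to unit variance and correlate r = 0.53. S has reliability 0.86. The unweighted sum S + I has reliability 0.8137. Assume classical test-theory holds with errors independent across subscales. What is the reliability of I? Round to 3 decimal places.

0.570

Var(S+I) = 2 + 2·0.53 = 3.060.
True-score variance = ρ_S + ρ_I + 2·0.53, so 0.8137 = (0.86 + ρ_I + 1.06) / 3.060.
ρ_I = 0.8137·3.060 − 0.86 − 1.06 = 0.570.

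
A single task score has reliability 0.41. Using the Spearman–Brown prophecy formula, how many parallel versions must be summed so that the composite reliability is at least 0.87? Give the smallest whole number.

k ≥ ρ*(1−ρ₁)/(ρ₁(1−ρ*)) = 0.87·0.59 / (0.41·0.13) = 9.630.
Smallest integer k = 10.

10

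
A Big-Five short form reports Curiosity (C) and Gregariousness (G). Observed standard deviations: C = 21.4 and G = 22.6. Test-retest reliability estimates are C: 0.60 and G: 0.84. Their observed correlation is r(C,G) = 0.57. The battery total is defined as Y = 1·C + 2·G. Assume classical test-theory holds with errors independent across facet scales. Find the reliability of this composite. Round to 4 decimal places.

Var(Y) = 21.4² + 2²·22.6² + 2·[2·21.4·22.6·0.57] = 2501 + 1102.7 = 3603.7.
With uncorrelated errors the cross-covariances are all true-score covariance, so they carry over unchanged; only the diagonal terms shrink to ρᵢσᵢ².
True-score variance = [21.4²·0.60 + 2²·22.6²·0.84] + 1102.7 = 1990.93 + 1102.7 = 3093.63.
Reliability = 3093.63 / 3603.7 = 0.8585.

0.8585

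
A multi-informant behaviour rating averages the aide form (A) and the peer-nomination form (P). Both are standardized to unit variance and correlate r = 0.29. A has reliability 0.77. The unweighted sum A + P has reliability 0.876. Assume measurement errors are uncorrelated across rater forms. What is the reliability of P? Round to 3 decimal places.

0.910

Var(A+P) = 2 + 2·0.29 = 2.580.
True-score variance = ρ_A + ρ_P + 2·0.29, so 0.876 = (0.77 + ρ_P + 0.58) / 2.580.
ρ_P = 0.876·2.580 − 0.77 − 0.58 = 0.910.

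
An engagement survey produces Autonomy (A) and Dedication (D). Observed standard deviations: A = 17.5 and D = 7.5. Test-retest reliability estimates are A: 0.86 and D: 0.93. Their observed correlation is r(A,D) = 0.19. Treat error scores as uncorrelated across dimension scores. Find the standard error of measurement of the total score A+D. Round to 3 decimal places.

Var(total) = 362.5 + 49.875 = 412.375.
True-score variance = 315.688 + 49.875 = 365.562, so reliability = 0.8865.
Error variance = 412.375 − 365.562 = 46.8125; SEM = √46.8125 = 6.842.

6.842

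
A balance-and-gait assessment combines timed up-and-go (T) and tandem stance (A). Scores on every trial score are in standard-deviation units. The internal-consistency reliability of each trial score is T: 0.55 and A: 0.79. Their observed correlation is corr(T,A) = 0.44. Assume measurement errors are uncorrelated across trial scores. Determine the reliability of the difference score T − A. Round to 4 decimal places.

0.4107

Var(T−A) = 1 + 1 − 2·0.44 = 2 − 0.88 = 1.12.
With uncorrelated errors the cross-covariances are all true-score covariance, so they carry over unchanged; only the diagonal terms shrink to ρᵢσᵢ².
True-score variance = [0.55 + 0.79] − 0.88 = 1.34 − 0.88 = 0.46.
Reliability = 0.46 / 1.12 = 0.4107.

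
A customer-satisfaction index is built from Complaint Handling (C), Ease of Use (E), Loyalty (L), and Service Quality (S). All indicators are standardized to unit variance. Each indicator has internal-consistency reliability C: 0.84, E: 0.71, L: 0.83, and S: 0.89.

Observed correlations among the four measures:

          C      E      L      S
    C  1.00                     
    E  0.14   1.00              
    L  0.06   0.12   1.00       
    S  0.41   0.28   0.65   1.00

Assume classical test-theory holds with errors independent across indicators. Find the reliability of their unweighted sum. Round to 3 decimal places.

0.900

Var(C+E+L+S) = 4 + 2·[0.14 + 0.06 + 0.41 + 0.12 + 0.28 + 0.65] = 4 + 3.32 = 7.32.
With uncorrelated errors the cross-covariances are all true-score covariance, so they carry over unchanged; only the diagonal terms shrink to ρᵢσᵢ².
True-score variance = [0.84 + 0.71 + 0.83 + 0.89] + 3.32 = 3.27 + 3.32 = 6.59.
Reliability = 6.59 / 7.32 = 0.900.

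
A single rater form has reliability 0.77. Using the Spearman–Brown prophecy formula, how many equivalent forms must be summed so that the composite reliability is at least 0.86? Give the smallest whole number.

k ≥ ρ*(1−ρ₁)/(ρ₁(1−ρ*)) = 0.86·0.23 / (0.77·0.14) = 1.835.
Smallest integer k = 2.

2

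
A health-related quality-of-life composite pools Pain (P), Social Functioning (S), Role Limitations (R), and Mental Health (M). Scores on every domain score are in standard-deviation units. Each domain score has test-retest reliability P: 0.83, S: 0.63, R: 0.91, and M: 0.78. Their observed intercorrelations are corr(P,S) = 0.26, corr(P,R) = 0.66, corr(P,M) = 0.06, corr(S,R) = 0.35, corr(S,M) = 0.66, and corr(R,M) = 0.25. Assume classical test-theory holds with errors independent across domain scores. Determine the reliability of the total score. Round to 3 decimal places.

Var(P+S+R+M) = 4 + 2·[0.26 + 0.66 + 0.06 + 0.35 + 0.66 + 0.25] = 4 + 4.48 = 8.48.
Under uncorrelated errors the observed covariances equal the true-score covariances, so only the own-variance terms attenuate.
True-score variance = [0.83 + 0.63 + 0.91 + 0.78] + 4.48 = 3.15 + 4.48 = 7.63.
Reliability = 7.63 / 8.48 = 0.900.

0.900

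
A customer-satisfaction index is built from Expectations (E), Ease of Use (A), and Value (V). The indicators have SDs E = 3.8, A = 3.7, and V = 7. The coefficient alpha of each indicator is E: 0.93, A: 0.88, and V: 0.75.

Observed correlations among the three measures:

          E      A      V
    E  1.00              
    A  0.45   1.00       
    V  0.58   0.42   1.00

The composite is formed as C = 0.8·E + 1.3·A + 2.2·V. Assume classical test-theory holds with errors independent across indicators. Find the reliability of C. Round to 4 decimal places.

0.8429

Var(C) = 0.8²·3.8² + 1.3²·3.7² + 2.2²·7² + 2·[1.04·3.8·3.7·0.45 + 1.76·3.8·7·0.58 + 2.86·3.7·7·0.42] = 269.538 + 129.689 = 399.227.
Under uncorrelated errors the observed covariances equal the true-score covariances, so only the own-variance terms attenuate.
True-score variance = [0.8²·3.8²·0.93 + 1.3²·3.7²·0.88 + 2.2²·7²·0.75] + 129.689 = 206.824 + 129.689 = 336.513.
Reliability = 336.513 / 399.227 = 0.8429.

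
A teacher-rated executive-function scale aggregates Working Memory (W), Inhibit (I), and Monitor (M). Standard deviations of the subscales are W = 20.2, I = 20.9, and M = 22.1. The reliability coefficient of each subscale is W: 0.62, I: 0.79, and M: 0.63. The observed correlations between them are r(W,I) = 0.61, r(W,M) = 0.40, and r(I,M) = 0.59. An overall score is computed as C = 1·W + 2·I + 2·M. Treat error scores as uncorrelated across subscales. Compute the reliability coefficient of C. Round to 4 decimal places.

0.8450

Var(C) = 20.2² + 2²·20.9² + 2²·22.1² + 2·[2·20.2·20.9·0.61 + 2·20.2·22.1·0.40 + 4·20.9·22.1·0.59] = 4108.92 + 3924.51 = 8033.43.
Under uncorrelated errors the observed covariances equal the true-score covariances, so only the own-variance terms attenuate.
True-score variance = [20.2²·0.62 + 2²·20.9²·0.79 + 2²·22.1²·0.63] + 3924.51 = 2864.1 + 3924.51 = 6788.61.
Reliability = 6788.61 / 8033.43 = 0.8450.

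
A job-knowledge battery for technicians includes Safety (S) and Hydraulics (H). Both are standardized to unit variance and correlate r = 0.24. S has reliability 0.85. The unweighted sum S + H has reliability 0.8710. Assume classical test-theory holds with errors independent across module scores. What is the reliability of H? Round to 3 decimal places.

Var(S+H) = 2 + 2·0.24 = 2.480.
True-score variance = ρ_S + ρ_H + 2·0.24, so 0.8710 = (0.85 + ρ_H + 0.48) / 2.480.
ρ_H = 0.8710·2.480 − 0.85 − 0.48 = 0.830.

0.830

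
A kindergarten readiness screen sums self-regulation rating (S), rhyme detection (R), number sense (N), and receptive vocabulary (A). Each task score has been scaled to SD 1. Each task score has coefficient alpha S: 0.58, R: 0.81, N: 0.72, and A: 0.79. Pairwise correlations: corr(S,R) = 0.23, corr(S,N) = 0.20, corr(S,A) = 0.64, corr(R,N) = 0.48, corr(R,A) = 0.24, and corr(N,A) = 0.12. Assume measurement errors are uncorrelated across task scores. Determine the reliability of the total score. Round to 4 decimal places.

Var(S+R+N+A) = 4 + 2·[0.23 + 0.20 + 0.64 + 0.48 + 0.24 + 0.12] = 4 + 3.82 = 7.82.
Because errors are independent across components, Cov(Tᵢ,Tⱼ) = Cov(Xᵢ,Xⱼ); the off-diagonal part of the true-score variance is the same as above.
True-score variance = [0.58 + 0.81 + 0.72 + 0.79] + 3.82 = 2.9 + 3.82 = 6.72.
Reliability = 6.72 / 7.82 = 0.8593.

0.8593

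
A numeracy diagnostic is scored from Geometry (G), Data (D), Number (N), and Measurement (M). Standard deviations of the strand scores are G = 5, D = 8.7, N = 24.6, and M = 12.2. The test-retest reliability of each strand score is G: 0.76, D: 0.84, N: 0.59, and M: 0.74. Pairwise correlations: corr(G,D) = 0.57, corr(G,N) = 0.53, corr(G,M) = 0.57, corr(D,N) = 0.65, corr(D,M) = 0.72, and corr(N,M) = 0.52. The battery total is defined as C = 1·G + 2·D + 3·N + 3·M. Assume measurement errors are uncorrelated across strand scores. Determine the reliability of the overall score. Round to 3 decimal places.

0.800

Var(C) = 5² + 2²·8.7² + 3²·24.6² + 3²·12.2² + 2·[2·5·8.7·0.57 + 3·5·24.6·0.53 + 3·5·12.2·0.57 + 6·8.7·24.6·0.65 + 6·8.7·12.2·0.72 + 9·24.6·12.2·0.52] = 7113.76 + 6094.47 = 13208.2.
Because errors are independent across components, Cov(Tᵢ,Tⱼ) = Cov(Xᵢ,Xⱼ); the off-diagonal part of the true-score variance is the same as above.
True-score variance = [5²·0.76 + 2²·8.7²·0.84 + 3²·24.6²·0.59 + 3²·12.2²·0.74] + 6094.47 = 4477.99 + 6094.47 = 10572.5.
Reliability = 10572.5 / 13208.2 = 0.800.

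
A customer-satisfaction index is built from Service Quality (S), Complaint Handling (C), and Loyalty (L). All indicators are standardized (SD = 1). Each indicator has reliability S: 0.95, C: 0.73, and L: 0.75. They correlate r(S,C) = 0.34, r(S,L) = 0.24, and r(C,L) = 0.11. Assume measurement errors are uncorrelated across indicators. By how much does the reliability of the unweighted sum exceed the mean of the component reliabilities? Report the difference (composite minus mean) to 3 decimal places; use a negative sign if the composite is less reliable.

Var(sum) = 3 + 1.38 = 4.38; true-score variance = 2.43 + 1.38 = 3.81; composite reliability = 0.8699.
Mean component reliability = 0.8100.
Difference = 0.8699 − 0.8100 = 0.060.

0.060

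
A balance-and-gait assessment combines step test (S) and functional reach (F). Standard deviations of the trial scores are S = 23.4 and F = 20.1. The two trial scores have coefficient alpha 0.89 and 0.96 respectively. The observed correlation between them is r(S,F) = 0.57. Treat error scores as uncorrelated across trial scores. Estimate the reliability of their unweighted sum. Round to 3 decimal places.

0.949

Var(S+F) = 23.4² + 20.1² + 2·[23.4·20.1·0.57] = 951.57 + 536.188 = 1487.76.
With uncorrelated errors the cross-covariances are all true-score covariance, so they carry over unchanged; only the diagonal terms shrink to ρᵢσᵢ².
True-score variance = [23.4²·0.89 + 20.1²·0.96] + 536.188 = 875.178 + 536.188 = 1411.37.
Reliability = 1411.37 / 1487.76 = 0.949.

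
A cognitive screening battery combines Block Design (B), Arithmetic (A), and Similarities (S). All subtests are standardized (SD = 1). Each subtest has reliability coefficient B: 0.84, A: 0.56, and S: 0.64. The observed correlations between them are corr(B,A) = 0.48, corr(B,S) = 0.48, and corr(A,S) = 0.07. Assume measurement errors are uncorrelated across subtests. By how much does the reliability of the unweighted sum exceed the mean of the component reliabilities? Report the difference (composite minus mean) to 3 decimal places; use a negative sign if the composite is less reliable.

Var(sum) = 3 + 2.06 = 5.06; true-score variance = 2.04 + 2.06 = 4.1; composite reliability = 0.8103.
Mean component reliability = 0.6800.
Difference = 0.8103 − 0.6800 = 0.130.

0.130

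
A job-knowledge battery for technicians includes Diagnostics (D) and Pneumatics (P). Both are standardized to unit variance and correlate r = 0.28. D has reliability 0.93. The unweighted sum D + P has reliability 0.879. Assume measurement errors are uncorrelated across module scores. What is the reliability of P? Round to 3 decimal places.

Var(D+P) = 2 + 2·0.28 = 2.560.
True-score variance = ρ_D + ρ_P + 2·0.28, so 0.879 = (0.93 + ρ_P + 0.56) / 2.560.
ρ_P = 0.879·2.560 − 0.93 − 0.56 = 0.760.

0.760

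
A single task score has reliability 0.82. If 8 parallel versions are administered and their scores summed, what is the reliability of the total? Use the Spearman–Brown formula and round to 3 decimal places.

ρ_k = kρ / (1 + (k−1)ρ) = 8·0.82 / (1 + 7·0.82) = 6.560 / 6.740 = 0.973.

0.973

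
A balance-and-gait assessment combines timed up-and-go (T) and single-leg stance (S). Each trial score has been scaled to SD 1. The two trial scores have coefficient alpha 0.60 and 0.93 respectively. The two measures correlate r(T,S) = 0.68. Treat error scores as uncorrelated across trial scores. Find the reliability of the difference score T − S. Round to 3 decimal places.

0.266

Var(T−S) = 1 + 1 − 2·0.68 = 2 − 1.36 = 0.64.
With uncorrelated errors the cross-covariances are all true-score covariance, so they carry over unchanged; only the diagonal terms shrink to ρᵢσᵢ².
True-score variance = [0.60 + 0.93] − 1.36 = 1.53 − 1.36 = 0.17.
Reliability = 0.17 / 0.64 = 0.266.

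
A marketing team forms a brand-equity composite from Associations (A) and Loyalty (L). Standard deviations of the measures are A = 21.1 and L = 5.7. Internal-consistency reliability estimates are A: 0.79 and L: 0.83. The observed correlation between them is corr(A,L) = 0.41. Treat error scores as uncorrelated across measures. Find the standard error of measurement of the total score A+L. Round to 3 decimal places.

9.951

Var(total) = 477.7 + 98.6214 = 576.321.
True-score variance = 378.683 + 98.6214 = 477.304, so reliability = 0.8282.
Error variance = 576.321 − 477.304 = 99.0174; SEM = √99.0174 = 9.951.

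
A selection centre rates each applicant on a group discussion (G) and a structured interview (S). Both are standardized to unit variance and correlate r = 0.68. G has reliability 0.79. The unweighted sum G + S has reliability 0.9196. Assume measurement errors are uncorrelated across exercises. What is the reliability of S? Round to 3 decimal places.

Var(G+S) = 2 + 2·0.68 = 3.360.
True-score variance = ρ_G + ρ_S + 2·0.68, so 0.9196 = (0.79 + ρ_S + 1.36) / 3.360.
ρ_S = 0.9196·3.360 − 0.79 − 1.36 = 0.940.

0.940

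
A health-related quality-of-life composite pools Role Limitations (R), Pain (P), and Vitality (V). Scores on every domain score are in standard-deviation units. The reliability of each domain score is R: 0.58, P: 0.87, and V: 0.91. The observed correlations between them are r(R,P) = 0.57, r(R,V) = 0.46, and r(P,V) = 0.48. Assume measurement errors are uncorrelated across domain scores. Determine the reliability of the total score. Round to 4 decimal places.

Var(R+P+V) = 3 + 2·[0.57 + 0.46 + 0.48] = 3 + 3.02 = 6.02.
Because errors are independent across components, Cov(Tᵢ,Tⱼ) = Cov(Xᵢ,Xⱼ); the off-diagonal part of the true-score variance is the same as above.
True-score variance = [0.58 + 0.87 + 0.91] + 3.02 = 2.36 + 3.02 = 5.38.
Reliability = 5.38 / 6.02 = 0.8937.

0.8937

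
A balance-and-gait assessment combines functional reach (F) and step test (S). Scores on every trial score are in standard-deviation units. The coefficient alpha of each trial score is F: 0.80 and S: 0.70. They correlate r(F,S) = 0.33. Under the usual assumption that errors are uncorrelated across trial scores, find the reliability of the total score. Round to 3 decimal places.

Var(F+S) = 2 + 2·[0.33] = 2 + 0.66 = 2.66.
Because errors are independent across components, Cov(Tᵢ,Tⱼ) = Cov(Xᵢ,Xⱼ); the off-diagonal part of the true-score variance is the same as above.
True-score variance = [0.80 + 0.70] + 0.66 = 1.5 + 0.66 = 2.16.
Reliability = 2.16 / 2.66 = 0.812.

0.812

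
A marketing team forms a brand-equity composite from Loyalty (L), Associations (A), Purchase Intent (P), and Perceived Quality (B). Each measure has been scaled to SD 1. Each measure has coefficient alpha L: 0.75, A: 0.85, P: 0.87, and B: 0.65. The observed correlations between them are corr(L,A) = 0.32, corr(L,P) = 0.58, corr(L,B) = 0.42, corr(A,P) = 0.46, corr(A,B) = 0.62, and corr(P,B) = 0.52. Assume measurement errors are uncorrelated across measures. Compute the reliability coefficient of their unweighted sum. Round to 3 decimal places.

0.911

Var(L+A+P+B) = 4 + 2·[0.32 + 0.58 + 0.42 + 0.46 + 0.62 + 0.52] = 4 + 5.84 = 9.84.
Because errors are independent across components, Cov(Tᵢ,Tⱼ) = Cov(Xᵢ,Xⱼ); the off-diagonal part of the true-score variance is the same as above.
True-score variance = [0.75 + 0.85 + 0.87 + 0.65] + 5.84 = 3.12 + 5.84 = 8.96.
Reliability = 8.96 / 9.84 = 0.911.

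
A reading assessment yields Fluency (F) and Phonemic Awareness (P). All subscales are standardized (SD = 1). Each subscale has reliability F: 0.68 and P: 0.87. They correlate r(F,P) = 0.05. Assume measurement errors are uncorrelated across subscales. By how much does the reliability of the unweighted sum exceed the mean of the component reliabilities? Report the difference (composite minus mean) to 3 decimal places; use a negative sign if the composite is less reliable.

Var(sum) = 2 + 0.1 = 2.1; true-score variance = 1.55 + 0.1 = 1.65; composite reliability = 0.7857.
Mean component reliability = 0.7750.
Difference = 0.7857 − 0.7750 = 0.011.

0.011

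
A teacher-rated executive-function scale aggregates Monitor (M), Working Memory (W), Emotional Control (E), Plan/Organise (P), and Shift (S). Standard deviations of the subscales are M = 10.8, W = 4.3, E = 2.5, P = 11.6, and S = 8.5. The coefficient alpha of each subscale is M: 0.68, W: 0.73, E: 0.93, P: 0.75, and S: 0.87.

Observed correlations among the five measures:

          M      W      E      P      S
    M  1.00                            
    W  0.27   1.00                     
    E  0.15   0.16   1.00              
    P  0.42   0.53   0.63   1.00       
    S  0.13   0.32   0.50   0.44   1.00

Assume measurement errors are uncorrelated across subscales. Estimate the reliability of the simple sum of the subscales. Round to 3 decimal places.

0.883

Var(M+W+E+P+S) = 10.8² + 4.3² + 2.5² + 11.6² + 8.5² + 2·[10.8·4.3·0.27 + 10.8·2.5·0.15 + 10.8·11.6·0.42 + 10.8·8.5·0.13 + 4.3·2.5·0.16 + 4.3·11.6·0.53 + 4.3·8.5·0.32 + 2.5·11.6·0.63 + 2.5·8.5·0.50 + 11.6·8.5·0.44] = 348.19 + 386.544 = 734.734.
Because errors are independent across components, Cov(Tᵢ,Tⱼ) = Cov(Xᵢ,Xⱼ); the off-diagonal part of the true-score variance is the same as above.
True-score variance = [10.8²·0.68 + 4.3²·0.73 + 2.5²·0.93 + 11.6²·0.75 + 8.5²·0.87] + 386.544 = 262.403 + 386.544 = 648.947.
Reliability = 648.947 / 734.734 = 0.883.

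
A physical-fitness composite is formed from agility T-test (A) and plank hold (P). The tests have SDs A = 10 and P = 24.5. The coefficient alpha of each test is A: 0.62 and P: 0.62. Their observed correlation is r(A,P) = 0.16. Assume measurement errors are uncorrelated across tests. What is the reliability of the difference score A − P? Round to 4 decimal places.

0.5721

Var(A−P) = 10² + 24.5² − 2·10·24.5·0.16 = 700.25 − 78.4 = 621.85.
With uncorrelated errors the cross-covariances are all true-score covariance, so they carry over unchanged; only the diagonal terms shrink to ρᵢσᵢ².
True-score variance = [10²·0.62 + 24.5²·0.62] − 78.4 = 434.155 − 78.4 = 355.755.
Reliability = 355.755 / 621.85 = 0.5721.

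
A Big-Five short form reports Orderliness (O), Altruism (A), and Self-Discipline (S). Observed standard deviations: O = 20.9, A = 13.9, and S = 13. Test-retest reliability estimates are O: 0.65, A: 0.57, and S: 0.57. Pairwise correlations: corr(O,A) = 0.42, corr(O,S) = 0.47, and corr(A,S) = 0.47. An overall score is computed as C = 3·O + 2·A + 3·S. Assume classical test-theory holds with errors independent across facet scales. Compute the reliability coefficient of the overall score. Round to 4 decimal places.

Var(C) = 3²·20.9² + 2²·13.9² + 3²·13² + 2·[6·20.9·13.9·0.42 + 9·20.9·13·0.47 + 6·13.9·13·0.47] = 6225.13 + 4781.9 = 11007.
Under uncorrelated errors the observed covariances equal the true-score covariances, so only the own-variance terms attenuate.
True-score variance = [3²·20.9²·0.65 + 2²·13.9²·0.57 + 3²·13²·0.57] + 4781.9 = 3862.83 + 4781.9 = 8644.73.
Reliability = 8644.73 / 11007 = 0.7854.

0.7854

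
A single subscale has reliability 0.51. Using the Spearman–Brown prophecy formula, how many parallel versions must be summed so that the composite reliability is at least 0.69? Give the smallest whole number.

k ≥ ρ*(1−ρ₁)/(ρ₁(1−ρ*)) = 0.69·0.49 / (0.51·0.31) = 2.139.
Smallest integer k = 3.

3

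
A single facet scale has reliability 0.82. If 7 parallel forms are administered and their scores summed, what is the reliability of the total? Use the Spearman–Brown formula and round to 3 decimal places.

0.970

ρ_k = kρ / (1 + (k−1)ρ) = 7·0.82 / (1 + 6·0.82) = 5.740 / 5.920 = 0.970.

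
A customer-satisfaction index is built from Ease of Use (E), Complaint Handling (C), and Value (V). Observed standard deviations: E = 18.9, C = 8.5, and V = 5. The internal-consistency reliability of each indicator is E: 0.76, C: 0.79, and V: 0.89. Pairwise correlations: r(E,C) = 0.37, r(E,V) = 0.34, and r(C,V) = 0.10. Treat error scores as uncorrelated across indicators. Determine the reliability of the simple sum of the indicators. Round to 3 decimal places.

0.840

Var(E+C+V) = 18.9² + 8.5² + 5² + 2·[18.9·8.5·0.37 + 18.9·5·0.34 + 8.5·5·0.10] = 454.46 + 191.641 = 646.101.
Because errors are independent across components, Cov(Tᵢ,Tⱼ) = Cov(Xᵢ,Xⱼ); the off-diagonal part of the true-score variance is the same as above.
True-score variance = [18.9²·0.76 + 8.5²·0.79 + 5²·0.89] + 191.641 = 350.807 + 191.641 = 542.448.
Reliability = 542.448 / 646.101 = 0.840.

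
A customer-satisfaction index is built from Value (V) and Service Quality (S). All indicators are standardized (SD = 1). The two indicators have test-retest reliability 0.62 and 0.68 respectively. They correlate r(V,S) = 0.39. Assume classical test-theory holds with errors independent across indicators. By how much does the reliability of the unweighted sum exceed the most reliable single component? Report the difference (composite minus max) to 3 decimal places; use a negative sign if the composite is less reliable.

Var(sum) = 2 + 0.78 = 2.78; true-score variance = 1.3 + 0.78 = 2.08; composite reliability = 0.7482.
Max component reliability = 0.6800.
Difference = 0.7482 − 0.6800 = 0.068.

0.068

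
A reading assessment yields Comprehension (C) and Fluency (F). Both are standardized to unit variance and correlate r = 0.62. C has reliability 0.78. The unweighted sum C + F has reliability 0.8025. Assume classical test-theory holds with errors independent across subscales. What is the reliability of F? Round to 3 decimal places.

Var(C+F) = 2 + 2·0.62 = 3.240.
True-score variance = ρ_C + ρ_F + 2·0.62, so 0.8025 = (0.78 + ρ_F + 1.24) / 3.240.
ρ_F = 0.8025·3.240 − 0.78 − 1.24 = 0.580.

0.580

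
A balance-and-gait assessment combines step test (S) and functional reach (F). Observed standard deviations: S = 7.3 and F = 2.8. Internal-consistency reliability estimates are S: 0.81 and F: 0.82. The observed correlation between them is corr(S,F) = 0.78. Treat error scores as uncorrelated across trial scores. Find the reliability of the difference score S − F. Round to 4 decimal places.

Var(S−F) = 7.3² + 2.8² − 2·7.3·2.8·0.78 = 61.13 − 31.8864 = 29.2436.
Under uncorrelated errors the observed covariances equal the true-score covariances, so only the own-variance terms attenuate.
True-score variance = [7.3²·0.81 + 2.8²·0.82] − 31.8864 = 49.5937 − 31.8864 = 17.7073.
Reliability = 17.7073 / 29.2436 = 0.6055.

0.6055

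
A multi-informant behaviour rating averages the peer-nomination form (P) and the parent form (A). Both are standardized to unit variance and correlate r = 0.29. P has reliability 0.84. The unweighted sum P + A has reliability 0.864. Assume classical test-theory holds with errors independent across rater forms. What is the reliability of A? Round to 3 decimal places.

Var(P+A) = 2 + 2·0.29 = 2.580.
True-score variance = ρ_P + ρ_A + 2·0.29, so 0.864 = (0.84 + ρ_A + 0.58) / 2.580.
ρ_A = 0.864·2.580 − 0.84 − 0.58 = 0.809.

0.809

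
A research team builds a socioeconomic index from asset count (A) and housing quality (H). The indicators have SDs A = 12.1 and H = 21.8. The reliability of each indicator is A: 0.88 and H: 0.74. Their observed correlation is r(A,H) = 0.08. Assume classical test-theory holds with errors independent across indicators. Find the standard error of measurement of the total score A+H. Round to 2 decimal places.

11.88

Var(total) = 621.65 + 42.2048 = 663.855.
True-score variance = 480.518 + 42.2048 = 522.723, so reliability = 0.7874.
Error variance = 663.855 − 522.723 = 141.132; SEM = √141.132 = 11.88.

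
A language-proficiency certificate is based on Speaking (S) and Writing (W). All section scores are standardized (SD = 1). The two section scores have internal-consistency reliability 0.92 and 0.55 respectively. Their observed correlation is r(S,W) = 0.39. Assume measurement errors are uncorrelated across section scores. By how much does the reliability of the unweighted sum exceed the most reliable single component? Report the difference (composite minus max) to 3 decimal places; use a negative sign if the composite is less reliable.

-0.111

Var(sum) = 2 + 0.78 = 2.78; true-score variance = 1.47 + 0.78 = 2.25; composite reliability = 0.8094.
Max component reliability = 0.9200.
Difference = 0.8094 − 0.9200 = -0.111.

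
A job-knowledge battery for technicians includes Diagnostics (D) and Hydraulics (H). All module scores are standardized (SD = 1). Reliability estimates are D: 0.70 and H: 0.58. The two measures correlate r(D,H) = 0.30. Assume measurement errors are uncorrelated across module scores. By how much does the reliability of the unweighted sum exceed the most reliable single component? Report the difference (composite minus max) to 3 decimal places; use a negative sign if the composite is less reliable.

0.023

Var(sum) = 2 + 0.6 = 2.6; true-score variance = 1.28 + 0.6 = 1.88; composite reliability = 0.7231.
Max component reliability = 0.7000.
Difference = 0.7231 − 0.7000 = 0.023.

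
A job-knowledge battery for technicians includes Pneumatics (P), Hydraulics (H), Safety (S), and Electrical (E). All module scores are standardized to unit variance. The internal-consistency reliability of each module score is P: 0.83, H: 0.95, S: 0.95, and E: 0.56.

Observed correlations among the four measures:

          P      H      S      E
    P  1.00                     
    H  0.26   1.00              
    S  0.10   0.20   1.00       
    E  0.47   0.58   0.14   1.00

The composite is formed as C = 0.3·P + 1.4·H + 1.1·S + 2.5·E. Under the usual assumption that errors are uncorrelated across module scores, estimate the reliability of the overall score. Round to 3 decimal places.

0.817

Var(C) = 0.3² + 1.4² + 1.1² + 2.5² + 2·[0.42·0.26 + 0.33·0.10 + 0.75·0.47 + 1.54·0.20 + 3.5·0.58 + 2.75·0.14] = 9.51 + 6.4354 = 15.9454.
Because errors are independent across components, Cov(Tᵢ,Tⱼ) = Cov(Xᵢ,Xⱼ); the off-diagonal part of the true-score variance is the same as above.
True-score variance = [0.3²·0.83 + 1.4²·0.95 + 1.1²·0.95 + 2.5²·0.56] + 6.4354 = 6.5862 + 6.4354 = 13.0216.
Reliability = 13.0216 / 15.9454 = 0.817.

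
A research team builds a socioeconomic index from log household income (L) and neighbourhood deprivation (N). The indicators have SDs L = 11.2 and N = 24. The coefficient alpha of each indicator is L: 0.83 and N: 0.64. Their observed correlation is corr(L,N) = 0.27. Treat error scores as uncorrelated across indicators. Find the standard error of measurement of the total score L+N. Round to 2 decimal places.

15.12

Var(total) = 701.44 + 145.152 = 846.592.
True-score variance = 472.755 + 145.152 = 617.907, so reliability = 0.7299.
Error variance = 846.592 − 617.907 = 228.685; SEM = √228.685 = 15.12.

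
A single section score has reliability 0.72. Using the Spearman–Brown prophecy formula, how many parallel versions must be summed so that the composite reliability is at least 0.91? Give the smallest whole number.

k ≥ ρ*(1−ρ₁)/(ρ₁(1−ρ*)) = 0.91·0.28 / (0.72·0.09) = 3.932.
Smallest integer k = 4.

4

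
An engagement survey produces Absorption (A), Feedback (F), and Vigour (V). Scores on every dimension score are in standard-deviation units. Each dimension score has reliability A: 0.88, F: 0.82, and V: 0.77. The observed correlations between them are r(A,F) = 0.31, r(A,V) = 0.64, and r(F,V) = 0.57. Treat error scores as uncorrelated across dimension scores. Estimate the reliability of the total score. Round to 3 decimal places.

0.912

Var(A+F+V) = 3 + 2·[0.31 + 0.64 + 0.57] = 3 + 3.04 = 6.04.
Under uncorrelated errors the observed covariances equal the true-score covariances, so only the own-variance terms attenuate.
True-score variance = [0.88 + 0.82 + 0.77] + 3.04 = 2.47 + 3.04 = 5.51.
Reliability = 5.51 / 6.04 = 0.912.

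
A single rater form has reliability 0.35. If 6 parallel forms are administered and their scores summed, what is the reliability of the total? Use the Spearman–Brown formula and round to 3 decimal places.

ρ_k = kρ / (1 + (k−1)ρ) = 6·0.35 / (1 + 5·0.35) = 2.100 / 2.750 = 0.764.

0.764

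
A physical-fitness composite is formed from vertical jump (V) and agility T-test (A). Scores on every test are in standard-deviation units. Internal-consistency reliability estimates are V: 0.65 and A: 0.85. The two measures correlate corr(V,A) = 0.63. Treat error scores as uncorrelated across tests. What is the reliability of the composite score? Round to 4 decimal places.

0.8466

Var(V+A) = 2 + 2·[0.63] = 2 + 1.26 = 3.26.
Under uncorrelated errors the observed covariances equal the true-score covariances, so only the own-variance terms attenuate.
True-score variance = [0.65 + 0.85] + 1.26 = 1.5 + 1.26 = 2.76.
Reliability = 2.76 / 3.26 = 0.8466.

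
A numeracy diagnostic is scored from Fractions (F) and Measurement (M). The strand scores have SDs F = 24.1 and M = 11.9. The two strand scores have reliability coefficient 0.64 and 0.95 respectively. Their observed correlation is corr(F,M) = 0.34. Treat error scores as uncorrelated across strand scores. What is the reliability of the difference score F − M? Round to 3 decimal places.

0.590

Var(F−M) = 24.1² + 11.9² − 2·24.1·11.9·0.34 = 722.42 − 195.017 = 527.403.
With uncorrelated errors the cross-covariances are all true-score covariance, so they carry over unchanged; only the diagonal terms shrink to ρᵢσᵢ².
True-score variance = [24.1²·0.64 + 11.9²·0.95] − 195.017 = 506.248 − 195.017 = 311.231.
Reliability = 311.231 / 527.403 = 0.590.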